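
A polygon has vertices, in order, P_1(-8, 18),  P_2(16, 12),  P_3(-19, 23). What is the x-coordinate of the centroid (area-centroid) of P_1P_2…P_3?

-11/3

Apply the shoelace (surveyor's) formula. First the cross-terms c_i = x_i·y_{i+1} − x_{i+1}·y_i:
  -384, 596, -158  ⇒  2A = 54, A = 27.
Then Σ (x_i + x_{i+1})·c_i = -594, so x̄ = -594 / (6·27) = -11/3.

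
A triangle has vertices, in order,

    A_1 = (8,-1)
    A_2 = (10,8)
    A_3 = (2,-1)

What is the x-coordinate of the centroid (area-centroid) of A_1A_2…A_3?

20/3

Apply the surveyor's formula. First the cross-terms c_i = x_i·y_{i+1} − x_{i+1}·y_i:
  74, -26, 6  ⇒  2A = 54, A = 27.
Then Σ (x_i + x_{i+1})·c_i = 1080, so x̄ = 1080 / (6·27) = 20/3.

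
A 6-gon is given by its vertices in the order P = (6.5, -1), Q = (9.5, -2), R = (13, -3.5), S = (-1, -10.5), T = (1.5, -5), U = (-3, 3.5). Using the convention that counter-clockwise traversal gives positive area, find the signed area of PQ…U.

Σ = (-3.5) + (-7.25) + (-140) + (20.75) + (-9.75) + (-19.75) = -159.5
Signed area = Σ/2 = -79.75 (negative ⇒ clockwise traversal).

-79.75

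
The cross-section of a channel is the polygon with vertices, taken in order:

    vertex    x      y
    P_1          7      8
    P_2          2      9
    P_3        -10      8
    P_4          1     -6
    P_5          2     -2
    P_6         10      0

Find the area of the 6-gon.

157.5

P_1→P_2: (7)(9) − (2)(8) = 47
P_2→P_3: (2)(8) − (-10)(9) = 106
P_3→P_4: (-10)(-6) − (1)(8) = 52
P_4→P_5: (1)(-2) − (2)(-6) = 10
P_5→P_6: (2)(0) − (10)(-2) = 20
P_6→P_1: (10)(8) − (7)(0) = 80
Σ = 315
Area = |Σ|/2 = 157.5.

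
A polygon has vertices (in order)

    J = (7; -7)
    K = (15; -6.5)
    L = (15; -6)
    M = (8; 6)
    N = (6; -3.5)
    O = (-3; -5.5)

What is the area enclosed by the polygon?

78.5

Apply the shoelace (surveyor's) formula: 2A = Σ (x_i·y_{i+1} − x_{i+1}·y_i), indices taken mod 6.
J→K: (7)(-6.5) − (15)(-7) = 59.5
K→L: (15)(-6) − (15)(-6.5) = 7.5
L→M: (15)(6) − (8)(-6) = 138
M→N: (8)(-3.5) − (6)(6) = -64
N→O: (6)(-5.5) − (-3)(-3.5) = -43.5
O→J: (-3)(-7) − (7)(-5.5) = 59.5
Σ = 157
Area = |Σ|/2 = 78.5.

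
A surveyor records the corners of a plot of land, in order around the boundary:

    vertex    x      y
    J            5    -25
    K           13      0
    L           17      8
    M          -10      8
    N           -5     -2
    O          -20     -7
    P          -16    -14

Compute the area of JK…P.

Apply the shoelace (surveyor's) formula: 2A = Σ (x_i·y_{i+1} − x_{i+1}·y_i), indices taken mod 7.
J→K: (5)(0) − (13)(-25) = 325
K→L: (13)(8) − (17)(0) = 104
L→M: (17)(8) − (-10)(8) = 216
M→N: (-10)(-2) − (-5)(8) = 60
N→O: (-5)(-7) − (-20)(-2) = -5
O→P: (-20)(-14) − (-16)(-7) = 168
P→J: (-16)(-25) − (5)(-14) = 470
Σ = 1338
Area = |Σ|/2 = 669.

669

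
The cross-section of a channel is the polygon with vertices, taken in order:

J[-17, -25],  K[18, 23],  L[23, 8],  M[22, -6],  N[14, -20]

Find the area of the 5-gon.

843

Apply the shoelace (surveyor's) formula: 2A = Σ (x_i·y_{i+1} − x_{i+1}·y_i), indices taken mod 5.
Σ = (59) + (-385) + (-314) + (-356) + (-690) = -1686
Area = |Σ|/2 = 843.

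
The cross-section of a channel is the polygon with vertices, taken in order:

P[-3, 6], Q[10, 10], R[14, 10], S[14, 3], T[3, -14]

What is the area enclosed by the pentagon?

228.5

Apply Gauss's area formula: 2A = Σ (x_i·y_{i+1} − x_{i+1}·y_i), indices taken mod 5.
P→Q: (-3)(10) − (10)(6) = -90
Q→R: (10)(10) − (14)(10) = -40
R→S: (14)(3) − (14)(10) = -98
S→T: (14)(-14) − (3)(3) = -205
T→P: (3)(6) − (-3)(-14) = -24
Σ = -457
Area = |Σ|/2 = 228.5.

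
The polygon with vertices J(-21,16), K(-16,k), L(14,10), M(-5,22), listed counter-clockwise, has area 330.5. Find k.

5

The doubled signed area Σ (x_i y_{i+1} − x_{i+1} y_i) is linear in k.
With k=0 it equals 836; the coefficient of k is -35 (from the two edges through K).
So -35·k + 836 = 2·330.5 = 661 ⇒ k = 5.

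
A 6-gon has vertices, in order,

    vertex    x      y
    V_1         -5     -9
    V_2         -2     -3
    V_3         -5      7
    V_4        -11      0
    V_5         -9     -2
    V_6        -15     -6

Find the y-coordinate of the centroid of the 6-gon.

Apply Gauss's area formula. First the cross-terms c_i = x_i·y_{i+1} − x_{i+1}·y_i:
  -3, -29, 77, 22, 24, 105  ⇒  2A = 196, A = 98.
Then Σ (y_i + y_{i+1})·c_i = -1352, so ȳ = -1352 / (6·98) = -338/147.

-338/147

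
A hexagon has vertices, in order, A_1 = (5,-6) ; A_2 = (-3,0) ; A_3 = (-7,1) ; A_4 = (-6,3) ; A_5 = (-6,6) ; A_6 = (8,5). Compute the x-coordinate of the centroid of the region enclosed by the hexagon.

Apply the shoelace (surveyor's) formula. First the cross-terms c_i = x_i·y_{i+1} − x_{i+1}·y_i:
  -18, -3, -15, -18, -78, -73  ⇒  2A = -205, A = -102.5.
Then Σ (x_i + x_{i+1})·c_i = -700, so x̄ = -700 / (6·(-102.5)) = 140/123.

140/123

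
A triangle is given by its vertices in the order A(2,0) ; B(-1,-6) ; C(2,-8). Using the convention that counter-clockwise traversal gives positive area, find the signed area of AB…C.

12

Cross-terms: -12, 20, 16  ⇒  Σ = 24
Signed area = Σ/2 = 12 (positive ⇒ counter-clockwise traversal).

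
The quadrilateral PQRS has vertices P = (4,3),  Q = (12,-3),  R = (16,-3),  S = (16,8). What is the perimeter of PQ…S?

38

|PQ| = √((8)² + (-6)²) = √100 = 10
|QR| = √((4)² + (0)²) = √16 = 4
|RS| = √((0)² + (11)²) = √121 = 11
|SP| = √((-12)² + (-5)²) = √169 = 13
Perimeter = 10 + 4 + 11 + 13 = 38.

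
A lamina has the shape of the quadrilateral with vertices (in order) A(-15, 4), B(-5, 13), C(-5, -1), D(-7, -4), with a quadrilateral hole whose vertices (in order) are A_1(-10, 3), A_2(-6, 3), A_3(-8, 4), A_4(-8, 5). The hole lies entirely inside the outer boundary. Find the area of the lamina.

87

Outer boundary:
Apply the shoelace (surveyor's) formula: 2A = Σ (x_i·y_{i+1} − x_{i+1}·y_i), indices taken mod 4.
Cross-terms: -175, 70, 13, -88  ⇒  Σ = -180
Area = |Σ|/2 = 90.
Hole:
Apply Gauss's area formula: 2A = Σ (x_i·y_{i+1} − x_{i+1}·y_i), indices taken mod 4.
A_1→A_2: (-10)(3) − (-6)(3) = -12
A_2→A_3: (-6)(4) − (-8)(3) = 0
A_3→A_4: (-8)(5) − (-8)(4) = -8
A_4→A_1: (-8)(3) − (-10)(5) = 26
Σ = 6
Area = |Σ|/2 = 3.
Net area = 90 − 3 = 87.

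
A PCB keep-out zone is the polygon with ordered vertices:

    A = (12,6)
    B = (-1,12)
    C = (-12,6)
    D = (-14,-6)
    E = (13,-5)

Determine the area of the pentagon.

365

Apply the surveyor's formula: 2A = Σ (x_i·y_{i+1} − x_{i+1}·y_i), indices taken mod 5.
Σ = (150) + (138) + (156) + (148) + (138) = 730
Area = |Σ|/2 = 365.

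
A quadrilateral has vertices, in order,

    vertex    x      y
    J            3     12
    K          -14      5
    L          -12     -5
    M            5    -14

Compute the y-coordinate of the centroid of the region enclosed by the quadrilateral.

-5/12

Apply the shoelace (surveyor's) formula. First the cross-terms c_i = x_i·y_{i+1} − x_{i+1}·y_i:
  183, 130, 193, 102  ⇒  2A = 608, A = 304.
Then Σ (y_i + y_{i+1})·c_i = -760, so ȳ = -760 / (6·304) = -5/12.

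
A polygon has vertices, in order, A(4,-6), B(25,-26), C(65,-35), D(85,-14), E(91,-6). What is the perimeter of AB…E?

|AB| = √((21)² + (-20)²) = √841 = 29
|BC| = √((40)² + (-9)²) = √1681 = 41
|CD| = √((20)² + (21)²) = √841 = 29
|DE| = √((6)² + (8)²) = √100 = 10
|EA| = √((-87)² + (0)²) = √7569 = 87
Perimeter = 29 + 41 + 29 + 10 + 87 = 196.

196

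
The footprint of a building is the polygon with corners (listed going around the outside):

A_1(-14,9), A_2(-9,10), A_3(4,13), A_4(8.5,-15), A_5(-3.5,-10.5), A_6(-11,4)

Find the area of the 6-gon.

350.375

Apply the surveyor's formula: 2A = Σ (x_i·y_{i+1} − x_{i+1}·y_i), indices taken mod 6.
Σ = (-59) + (-157) + (-170.5) + (-141.75) + (-129.5) + (-43) = -700.75
Area = |Σ|/2 = 350.375.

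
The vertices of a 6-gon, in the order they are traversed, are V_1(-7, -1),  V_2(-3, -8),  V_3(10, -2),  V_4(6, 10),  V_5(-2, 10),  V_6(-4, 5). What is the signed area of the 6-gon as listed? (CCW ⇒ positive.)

Cross-terms: 53, 86, 112, 80, 30, 39  ⇒  Σ = 400
Signed area = Σ/2 = 200 (positive ⇒ counter-clockwise traversal).

200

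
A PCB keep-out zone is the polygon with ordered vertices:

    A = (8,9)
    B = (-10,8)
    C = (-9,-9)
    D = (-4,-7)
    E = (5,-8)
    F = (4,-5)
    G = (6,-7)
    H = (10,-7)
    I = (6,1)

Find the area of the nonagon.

272.5

Cross-terms: 154, 162, 27, 67, 7, 2, 28, 52, 46  ⇒  Σ = 545
Area = |Σ|/2 = 272.5.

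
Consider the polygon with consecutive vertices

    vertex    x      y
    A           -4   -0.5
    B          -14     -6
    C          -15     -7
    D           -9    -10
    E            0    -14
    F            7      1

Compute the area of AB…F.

Cross-terms: 17, 8, 87, 126, 98, 0.5  ⇒  Σ = 336.5
Area = |Σ|/2 = 168.25.

168.25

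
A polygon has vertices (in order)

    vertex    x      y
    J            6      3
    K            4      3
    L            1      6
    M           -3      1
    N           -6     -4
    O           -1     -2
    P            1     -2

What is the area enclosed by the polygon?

Apply the shoelace formula: 2A = Σ (x_i·y_{i+1} − x_{i+1}·y_i), indices taken mod 7.
Σ = (6) + (21) + (19) + (18) + (8) + (4) + (15) = 91
Area = |Σ|/2 = 45.5.

45.5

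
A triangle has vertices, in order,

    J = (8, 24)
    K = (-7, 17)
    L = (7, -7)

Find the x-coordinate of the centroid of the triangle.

Apply the shoelace (surveyor's) formula. First the cross-terms c_i = x_i·y_{i+1} − x_{i+1}·y_i:
  304, -70, 224  ⇒  2A = 458, A = 229.
Then Σ (x_i + x_{i+1})·c_i = 3664, so x̄ = 3664 / (6·229) = 8/3.

8/3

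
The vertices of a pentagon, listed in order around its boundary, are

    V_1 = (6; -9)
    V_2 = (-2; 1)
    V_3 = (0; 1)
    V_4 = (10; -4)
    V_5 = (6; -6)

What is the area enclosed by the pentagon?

V_1→V_2: (6)(1) − (-2)(-9) = -12
V_2→V_3: (-2)(1) − (0)(1) = -2
V_3→V_4: (0)(-4) − (10)(1) = -10
V_4→V_5: (10)(-6) − (6)(-4) = -36
V_5→V_1: (6)(-9) − (6)(-6) = -18
Σ = -78
Area = |Σ|/2 = 39.

39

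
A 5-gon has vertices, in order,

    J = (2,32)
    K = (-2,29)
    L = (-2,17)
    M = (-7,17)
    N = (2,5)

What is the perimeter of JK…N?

|JK| = √((-4)² + (-3)²) = √25 = 5
|KL| = √((0)² + (-12)²) = √144 = 12
|LM| = √((-5)² + (0)²) = √25 = 5
|MN| = √((9)² + (-12)²) = √225 = 15
|NJ| = √((0)² + (27)²) = √729 = 27
Perimeter = 5 + 12 + 5 + 15 + 27 = 64.

64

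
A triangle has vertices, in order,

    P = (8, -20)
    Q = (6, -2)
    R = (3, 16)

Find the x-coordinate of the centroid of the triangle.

Apply the surveyor's formula. First the cross-terms c_i = x_i·y_{i+1} − x_{i+1}·y_i:
  104, 102, -188  ⇒  2A = 18, A = 9.
Then Σ (x_i + x_{i+1})·c_i = 306, so x̄ = 306 / (6·9) = 17/3.

17/3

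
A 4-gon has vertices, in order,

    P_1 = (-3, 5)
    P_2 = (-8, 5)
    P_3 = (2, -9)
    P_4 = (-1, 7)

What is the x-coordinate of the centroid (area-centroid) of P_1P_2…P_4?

Apply Gauss's area formula. First the cross-terms c_i = x_i·y_{i+1} − x_{i+1}·y_i:
  25, 62, 5, 16  ⇒  2A = 108, A = 54.
Then Σ (x_i + x_{i+1})·c_i = -706, so x̄ = -706 / (6·54) = -353/162.

-353/162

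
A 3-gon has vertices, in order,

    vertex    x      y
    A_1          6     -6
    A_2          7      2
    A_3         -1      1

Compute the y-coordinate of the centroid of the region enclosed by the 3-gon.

Apply the shoelace formula. First the cross-terms c_i = x_i·y_{i+1} − x_{i+1}·y_i:
  54, 9, 0  ⇒  2A = 63, A = 31.5.
Then Σ (y_i + y_{i+1})·c_i = -189, so ȳ = -189 / (6·31.5) = -1.

-1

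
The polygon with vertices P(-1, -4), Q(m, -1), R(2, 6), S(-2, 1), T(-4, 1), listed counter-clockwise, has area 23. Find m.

The doubled signed area Σ (x_i y_{i+1} − x_{i+1} y_i) is linear in m.
With m=0 it equals 36; the coefficient of m is 10 (from the two edges through Q).
So 10·m + 36 = 2·23 = 46 ⇒ m = 1.

1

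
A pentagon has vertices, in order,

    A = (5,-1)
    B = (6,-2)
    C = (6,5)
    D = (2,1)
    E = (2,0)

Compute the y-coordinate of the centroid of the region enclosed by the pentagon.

19/15

Apply the shoelace (surveyor's) formula. First the cross-terms c_i = x_i·y_{i+1} − x_{i+1}·y_i:
  -4, 42, -4, -2, -2  ⇒  2A = 30, A = 15.
Then Σ (y_i + y_{i+1})·c_i = 114, so ȳ = 114 / (6·15) = 19/15.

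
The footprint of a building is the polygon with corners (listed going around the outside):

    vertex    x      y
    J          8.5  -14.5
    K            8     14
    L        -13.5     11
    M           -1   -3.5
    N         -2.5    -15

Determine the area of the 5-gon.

370.125

Apply the surveyor's formula: 2A = Σ (x_i·y_{i+1} − x_{i+1}·y_i), indices taken mod 5.
Σ = (235) + (277) + (58.25) + (6.25) + (163.75) = 740.25
Area = |Σ|/2 = 370.125.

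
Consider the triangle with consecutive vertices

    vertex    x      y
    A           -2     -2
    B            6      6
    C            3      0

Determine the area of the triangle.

Σ = (0) + (-18) + (-6) = -24
Area = |Σ|/2 = 12.

12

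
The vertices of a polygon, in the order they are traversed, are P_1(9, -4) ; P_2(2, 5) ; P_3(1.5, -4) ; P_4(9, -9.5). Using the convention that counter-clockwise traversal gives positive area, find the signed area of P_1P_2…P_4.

54.375

Apply the shoelace formula: 2A = Σ (x_i·y_{i+1} − x_{i+1}·y_i), indices taken mod 4.
Σ = (53) + (-15.5) + (21.75) + (49.5) = 108.75
Signed area = Σ/2 = 54.375 (positive ⇒ counter-clockwise traversal).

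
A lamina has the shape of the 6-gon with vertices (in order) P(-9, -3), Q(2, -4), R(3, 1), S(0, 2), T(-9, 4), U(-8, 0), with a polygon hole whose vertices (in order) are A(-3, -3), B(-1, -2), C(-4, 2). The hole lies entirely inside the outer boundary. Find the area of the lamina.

Outer boundary:
P→Q: (-9)(-4) − (2)(-3) = 42
Q→R: (2)(1) − (3)(-4) = 14
R→S: (3)(2) − (0)(1) = 6
S→T: (0)(4) − (-9)(2) = 18
T→U: (-9)(0) − (-8)(4) = 32
U→P: (-8)(-3) − (-9)(0) = 24
Σ = 136
Area = |Σ|/2 = 68.
Hole:
Cross-terms: 3, -10, 18  ⇒  Σ = 11
Area = |Σ|/2 = 5.5.
Net area = 68 − 5.5 = 62.5.

62.5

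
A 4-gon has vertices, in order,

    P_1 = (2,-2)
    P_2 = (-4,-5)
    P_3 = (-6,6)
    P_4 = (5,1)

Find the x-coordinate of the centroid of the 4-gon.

Apply the shoelace (surveyor's) formula. First the cross-terms c_i = x_i·y_{i+1} − x_{i+1}·y_i:
  -18, -54, -36, -12  ⇒  2A = -120, A = -60.
Then Σ (x_i + x_{i+1})·c_i = 528, so x̄ = 528 / (6·(-60)) = -22/15.

-22/15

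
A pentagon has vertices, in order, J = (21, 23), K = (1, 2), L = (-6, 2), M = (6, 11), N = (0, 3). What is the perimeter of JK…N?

90

|JK| = √((-20)² + (-21)²) = √841 = 29
|KL| = √((-7)² + (0)²) = √49 = 7
|LM| = √((12)² + (9)²) = √225 = 15
|MN| = √((-6)² + (-8)²) = √100 = 10
|NJ| = √((21)² + (20)²) = √841 = 29
Perimeter = 29 + 7 + 15 + 10 + 29 = 90.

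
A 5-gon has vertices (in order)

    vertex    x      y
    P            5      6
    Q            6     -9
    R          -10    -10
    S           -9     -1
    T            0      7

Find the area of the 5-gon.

204.5

Cross-terms: -81, -150, -80, -63, -35  ⇒  Σ = -409
Area = |Σ|/2 = 204.5.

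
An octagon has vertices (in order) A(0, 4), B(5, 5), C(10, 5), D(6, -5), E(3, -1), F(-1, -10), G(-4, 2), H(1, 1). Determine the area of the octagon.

95.5

Apply the shoelace (surveyor's) formula: 2A = Σ (x_i·y_{i+1} − x_{i+1}·y_i), indices taken mod 8.
Cross-terms: -20, -25, -80, 9, -31, -42, -6, 4  ⇒  Σ = -191
Area = |Σ|/2 = 95.5.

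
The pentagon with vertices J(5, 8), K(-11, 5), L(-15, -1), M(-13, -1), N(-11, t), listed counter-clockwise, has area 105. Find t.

The doubled signed area Σ (x_i y_{i+1} − x_{i+1} y_i) is linear in t.
With t=0 it equals 102; the coefficient of t is -18 (from the two edges through N).
So -18·t + 102 = 2·105 = 210 ⇒ t = -6.

-6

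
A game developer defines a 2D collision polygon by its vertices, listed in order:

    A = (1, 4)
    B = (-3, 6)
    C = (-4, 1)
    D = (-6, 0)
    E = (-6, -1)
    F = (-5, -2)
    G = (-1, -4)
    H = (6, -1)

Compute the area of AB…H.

63

Apply Gauss's area formula: 2A = Σ (x_i·y_{i+1} − x_{i+1}·y_i), indices taken mod 8.
Cross-terms: 18, 21, 6, 6, 7, 18, 25, 25  ⇒  Σ = 126
Area = |Σ|/2 = 63.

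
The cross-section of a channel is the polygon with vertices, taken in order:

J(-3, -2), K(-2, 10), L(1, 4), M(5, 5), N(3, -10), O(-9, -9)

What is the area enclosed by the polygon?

Apply the shoelace formula: 2A = Σ (x_i·y_{i+1} − x_{i+1}·y_i), indices taken mod 6.
Σ = (-34) + (-18) + (-15) + (-65) + (-117) + (-9) = -258
Area = |Σ|/2 = 129.

129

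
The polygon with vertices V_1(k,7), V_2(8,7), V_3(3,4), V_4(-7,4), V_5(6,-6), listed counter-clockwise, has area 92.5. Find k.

10

Write out the shoelace sum; only the two edges meeting at V_1 involve k:
2·Area = [(6·7 − k·(-6)) + (k·7 − 8·7)] + 69
       = 13·k + 55 = 185
⇒ k = 10.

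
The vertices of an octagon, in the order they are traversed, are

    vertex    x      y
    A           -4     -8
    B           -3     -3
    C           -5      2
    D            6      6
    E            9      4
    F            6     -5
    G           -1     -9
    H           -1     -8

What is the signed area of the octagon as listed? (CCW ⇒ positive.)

Apply the surveyor's formula: 2A = Σ (x_i·y_{i+1} − x_{i+1}·y_i), indices taken mod 8.
Σ = (-12) + (-21) + (-42) + (-30) + (-69) + (-59) + (-1) + (-24) = -258
Signed area = Σ/2 = -129 (negative ⇒ clockwise traversal).

-129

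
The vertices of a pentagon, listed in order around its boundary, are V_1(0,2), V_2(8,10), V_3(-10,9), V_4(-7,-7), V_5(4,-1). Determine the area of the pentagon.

Apply Gauss's area formula: 2A = Σ (x_i·y_{i+1} − x_{i+1}·y_i), indices taken mod 5.
V_1→V_2: (0)(10) − (8)(2) = -16
V_2→V_3: (8)(9) − (-10)(10) = 172
V_3→V_4: (-10)(-7) − (-7)(9) = 133
V_4→V_5: (-7)(-1) − (4)(-7) = 35
V_5→V_1: (4)(2) − (0)(-1) = 8
Σ = 332
Area = |Σ|/2 = 166.

166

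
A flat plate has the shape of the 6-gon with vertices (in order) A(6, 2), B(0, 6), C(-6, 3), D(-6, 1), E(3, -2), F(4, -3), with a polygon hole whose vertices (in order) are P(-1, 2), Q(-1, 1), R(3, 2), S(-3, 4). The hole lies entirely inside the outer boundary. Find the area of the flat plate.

Outer boundary:
Σ = (36) + (36) + (12) + (9) + (-1) + (26) = 118
Area = |Σ|/2 = 59.
Hole:
Apply the shoelace (surveyor's) formula: 2A = Σ (x_i·y_{i+1} − x_{i+1}·y_i), indices taken mod 4.
Cross-terms: 1, -5, 18, -2  ⇒  Σ = 12
Area = |Σ|/2 = 6.
Net area = 59 − 6 = 53.

53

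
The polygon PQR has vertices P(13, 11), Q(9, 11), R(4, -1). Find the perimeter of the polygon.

32

|PQ| = √((-4)² + (0)²) = √16 = 4
|QR| = √((-5)² + (-12)²) = √169 = 13
|RP| = √((9)² + (12)²) = √225 = 15
Perimeter = 4 + 13 + 15 = 32.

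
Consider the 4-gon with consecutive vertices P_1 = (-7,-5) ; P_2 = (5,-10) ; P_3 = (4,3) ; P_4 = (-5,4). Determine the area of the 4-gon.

Apply the shoelace (surveyor's) formula: 2A = Σ (x_i·y_{i+1} − x_{i+1}·y_i), indices taken mod 4.
Cross-terms: 95, 55, 31, 53  ⇒  Σ = 234
Area = |Σ|/2 = 117.

117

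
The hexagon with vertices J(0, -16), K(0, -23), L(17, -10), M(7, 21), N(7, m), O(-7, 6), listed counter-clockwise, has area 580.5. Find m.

The doubled signed area Σ (x_i y_{i+1} − x_{i+1} y_i) is linear in m.
With m=0 it equals 825; the coefficient of m is 14 (from the two edges through N).
So 14·m + 825 = 2·580.5 = 1161 ⇒ m = 24.

24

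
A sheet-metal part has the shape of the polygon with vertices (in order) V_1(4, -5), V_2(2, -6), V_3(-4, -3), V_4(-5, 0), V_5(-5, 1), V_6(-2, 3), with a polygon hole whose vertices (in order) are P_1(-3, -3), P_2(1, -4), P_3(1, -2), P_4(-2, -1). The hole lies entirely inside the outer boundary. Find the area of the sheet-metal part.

Outer boundary:
Apply the shoelace formula: 2A = Σ (x_i·y_{i+1} − x_{i+1}·y_i), indices taken mod 6.
Σ = (-14) + (-30) + (-15) + (-5) + (-13) + (-2) = -79
Area = |Σ|/2 = 39.5.
Hole:
Apply the shoelace formula: 2A = Σ (x_i·y_{i+1} − x_{i+1}·y_i), indices taken mod 4.
Σ = (15) + (2) + (-5) + (3) = 15
Area = |Σ|/2 = 7.5.
Net area = 39.5 − 7.5 = 32.

32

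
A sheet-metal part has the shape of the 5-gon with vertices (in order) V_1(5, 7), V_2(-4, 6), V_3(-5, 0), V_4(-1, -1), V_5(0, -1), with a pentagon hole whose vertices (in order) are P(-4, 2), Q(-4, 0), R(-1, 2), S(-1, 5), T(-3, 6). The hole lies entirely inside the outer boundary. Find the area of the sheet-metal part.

37.5

Outer boundary:
Apply the surveyor's formula: 2A = Σ (x_i·y_{i+1} − x_{i+1}·y_i), indices taken mod 5.
Σ = (58) + (30) + (5) + (1) + (5) = 99
Area = |Σ|/2 = 49.5.
Hole:
Apply the shoelace (surveyor's) formula: 2A = Σ (x_i·y_{i+1} − x_{i+1}·y_i), indices taken mod 5.
P→Q: (-4)(0) − (-4)(2) = 8
Q→R: (-4)(2) − (-1)(0) = -8
R→S: (-1)(5) − (-1)(2) = -3
S→T: (-1)(6) − (-3)(5) = 9
T→P: (-3)(2) − (-4)(6) = 18
Σ = 24
Area = |Σ|/2 = 12.
Net area = 49.5 − 12 = 37.5.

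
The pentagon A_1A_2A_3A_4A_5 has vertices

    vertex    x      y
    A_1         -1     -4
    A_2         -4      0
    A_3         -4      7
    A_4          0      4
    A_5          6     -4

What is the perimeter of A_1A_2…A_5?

|A_1A_2| = √((-3)² + (4)²) = √25 = 5
|A_2A_3| = √((0)² + (7)²) = √49 = 7
|A_3A_4| = √((4)² + (-3)²) = √25 = 5
|A_4A_5| = √((6)² + (-8)²) = √100 = 10
|A_5A_1| = √((-7)² + (0)²) = √49 = 7
Perimeter = 5 + 7 + 5 + 10 + 7 = 34.

34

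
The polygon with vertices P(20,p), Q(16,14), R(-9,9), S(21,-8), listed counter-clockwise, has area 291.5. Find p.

-2

Write out the shoelace sum; only the two edges meeting at P involve p:
2·Area = [(21·p − 20·(-8)) + (20·14 − 16·p)] + 153
       = 5·p + 593 = 583
⇒ p = -2.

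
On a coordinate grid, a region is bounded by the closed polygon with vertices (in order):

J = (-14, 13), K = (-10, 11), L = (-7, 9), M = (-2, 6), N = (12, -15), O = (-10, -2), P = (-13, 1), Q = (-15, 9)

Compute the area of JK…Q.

242

J→K: (-14)(11) − (-10)(13) = -24
K→L: (-10)(9) − (-7)(11) = -13
L→M: (-7)(6) − (-2)(9) = -24
M→N: (-2)(-15) − (12)(6) = -42
N→O: (12)(-2) − (-10)(-15) = -174
O→P: (-10)(1) − (-13)(-2) = -36
P→Q: (-13)(9) − (-15)(1) = -102
Q→J: (-15)(13) − (-14)(9) = -69
Σ = -484
Area = |Σ|/2 = 242.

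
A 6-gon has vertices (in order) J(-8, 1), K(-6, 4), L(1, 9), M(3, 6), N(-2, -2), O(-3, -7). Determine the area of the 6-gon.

75

Apply the surveyor's formula: 2A = Σ (x_i·y_{i+1} − x_{i+1}·y_i), indices taken mod 6.
Cross-terms: -26, -58, -21, 6, 8, -59  ⇒  Σ = -150
Area = |Σ|/2 = 75.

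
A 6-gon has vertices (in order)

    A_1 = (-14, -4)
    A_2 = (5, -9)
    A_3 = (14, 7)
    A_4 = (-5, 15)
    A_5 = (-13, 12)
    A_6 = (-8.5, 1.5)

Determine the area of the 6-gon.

Σ = (146) + (161) + (245) + (135) + (82.5) + (55) = 824.5
Area = |Σ|/2 = 412.25.

412.25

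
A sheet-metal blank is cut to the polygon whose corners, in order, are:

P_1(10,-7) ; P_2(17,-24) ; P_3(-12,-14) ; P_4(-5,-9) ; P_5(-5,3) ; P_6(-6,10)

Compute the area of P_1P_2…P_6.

379.5

Σ = (-121) + (-526) + (38) + (-60) + (-32) + (-58) = -759
Area = |Σ|/2 = 379.5.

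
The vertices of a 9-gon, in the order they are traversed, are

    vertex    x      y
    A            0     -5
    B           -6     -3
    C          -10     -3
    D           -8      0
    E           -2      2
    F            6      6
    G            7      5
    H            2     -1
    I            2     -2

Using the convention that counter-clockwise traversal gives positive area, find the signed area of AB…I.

-73.5

Σ = (-30) + (-12) + (-24) + (-16) + (-24) + (-12) + (-17) + (-2) + (-10) = -147
Signed area = Σ/2 = -73.5 (negative ⇒ clockwise traversal).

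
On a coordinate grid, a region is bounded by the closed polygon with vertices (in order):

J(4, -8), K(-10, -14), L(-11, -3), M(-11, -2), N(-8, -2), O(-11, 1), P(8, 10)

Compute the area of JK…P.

Apply the shoelace (surveyor's) formula: 2A = Σ (x_i·y_{i+1} − x_{i+1}·y_i), indices taken mod 7.
Σ = (-136) + (-124) + (-11) + (6) + (-30) + (-118) + (-104) = -517
Area = |Σ|/2 = 258.5.

258.5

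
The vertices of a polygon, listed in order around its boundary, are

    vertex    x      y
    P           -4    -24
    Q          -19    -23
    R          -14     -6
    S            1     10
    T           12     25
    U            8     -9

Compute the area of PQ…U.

668.5

Apply the shoelace formula: 2A = Σ (x_i·y_{i+1} − x_{i+1}·y_i), indices taken mod 6.
P→Q: (-4)(-23) − (-19)(-24) = -364
Q→R: (-19)(-6) − (-14)(-23) = -208
R→S: (-14)(10) − (1)(-6) = -134
S→T: (1)(25) − (12)(10) = -95
T→U: (12)(-9) − (8)(25) = -308
U→P: (8)(-24) − (-4)(-9) = -228
Σ = -1337
Area = |Σ|/2 = 668.5.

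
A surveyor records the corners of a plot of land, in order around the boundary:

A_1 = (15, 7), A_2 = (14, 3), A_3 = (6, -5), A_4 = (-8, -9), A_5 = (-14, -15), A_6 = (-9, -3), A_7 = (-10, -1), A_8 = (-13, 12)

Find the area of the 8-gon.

379.5

Apply the shoelace (surveyor's) formula: 2A = Σ (x_i·y_{i+1} − x_{i+1}·y_i), indices taken mod 8.
A_1→A_2: (15)(3) − (14)(7) = -53
A_2→A_3: (14)(-5) − (6)(3) = -88
A_3→A_4: (6)(-9) − (-8)(-5) = -94
A_4→A_5: (-8)(-15) − (-14)(-9) = -6
A_5→A_6: (-14)(-3) − (-9)(-15) = -93
A_6→A_7: (-9)(-1) − (-10)(-3) = -21
A_7→A_8: (-10)(12) − (-13)(-1) = -133
A_8→A_1: (-13)(7) − (15)(12) = -271
Σ = -759
Area = |Σ|/2 = 379.5.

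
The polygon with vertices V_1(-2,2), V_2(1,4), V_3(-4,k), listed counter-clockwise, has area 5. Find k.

4

The doubled signed area Σ (x_i y_{i+1} − x_{i+1} y_i) is linear in k.
With k=0 it equals -2; the coefficient of k is 3 (from the two edges through V_3).
So 3·k + -2 = 2·5 = 10 ⇒ k = 4.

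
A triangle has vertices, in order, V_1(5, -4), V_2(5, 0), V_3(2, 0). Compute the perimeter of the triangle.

|V_1V_2| = √((0)² + (4)²) = √16 = 4
|V_2V_3| = √((-3)² + (0)²) = √9 = 3
|V_3V_1| = √((3)² + (-4)²) = √25 = 5
Perimeter = 4 + 3 + 5 = 12.

12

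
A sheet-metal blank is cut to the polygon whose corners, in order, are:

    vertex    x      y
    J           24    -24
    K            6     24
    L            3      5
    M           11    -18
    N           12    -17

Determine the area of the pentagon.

Apply the surveyor's formula: 2A = Σ (x_i·y_{i+1} − x_{i+1}·y_i), indices taken mod 5.
J→K: (24)(24) − (6)(-24) = 720
K→L: (6)(5) − (3)(24) = -42
L→M: (3)(-18) − (11)(5) = -109
M→N: (11)(-17) − (12)(-18) = 29
N→J: (12)(-24) − (24)(-17) = 120
Σ = 718
Area = |Σ|/2 = 359.

359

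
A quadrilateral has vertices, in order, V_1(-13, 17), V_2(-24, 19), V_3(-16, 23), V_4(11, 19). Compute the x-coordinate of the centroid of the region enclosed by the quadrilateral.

-28/3

Apply the surveyor's formula. First the cross-terms c_i = x_i·y_{i+1} − x_{i+1}·y_i:
  161, -248, -557, 434  ⇒  2A = -210, A = -105.
Then Σ (x_i + x_{i+1})·c_i = 5880, so x̄ = 5880 / (6·(-105)) = -28/3.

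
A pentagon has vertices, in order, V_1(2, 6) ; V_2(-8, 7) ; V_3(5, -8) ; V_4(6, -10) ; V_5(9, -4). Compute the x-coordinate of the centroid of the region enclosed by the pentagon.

397/217

Apply the shoelace formula. First the cross-terms c_i = x_i·y_{i+1} − x_{i+1}·y_i:
  62, 29, -2, 66, 62  ⇒  2A = 217, A = 108.5.
Then Σ (x_i + x_{i+1})·c_i = 1191, so x̄ = 1191 / (6·108.5) = 397/217.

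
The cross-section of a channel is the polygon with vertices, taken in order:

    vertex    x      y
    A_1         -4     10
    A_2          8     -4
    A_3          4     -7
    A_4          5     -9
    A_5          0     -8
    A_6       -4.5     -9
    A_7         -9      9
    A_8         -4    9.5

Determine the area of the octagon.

A_1→A_2: (-4)(-4) − (8)(10) = -64
A_2→A_3: (8)(-7) − (4)(-4) = -40
A_3→A_4: (4)(-9) − (5)(-7) = -1
A_4→A_5: (5)(-8) − (0)(-9) = -40
A_5→A_6: (0)(-9) − (-4.5)(-8) = -36
A_6→A_7: (-4.5)(9) − (-9)(-9) = -121.5
A_7→A_8: (-9)(9.5) − (-4)(9) = -49.5
A_8→A_1: (-4)(10) − (-4)(9.5) = -2
Σ = -354
Area = |Σ|/2 = 177.

177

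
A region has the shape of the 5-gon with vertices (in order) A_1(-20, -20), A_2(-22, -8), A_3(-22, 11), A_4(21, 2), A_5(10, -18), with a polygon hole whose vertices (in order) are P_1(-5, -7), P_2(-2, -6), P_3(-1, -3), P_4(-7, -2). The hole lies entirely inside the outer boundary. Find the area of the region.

947.5

Outer boundary:
Apply the shoelace (surveyor's) formula: 2A = Σ (x_i·y_{i+1} − x_{i+1}·y_i), indices taken mod 5.
A_1→A_2: (-20)(-8) − (-22)(-20) = -280
A_2→A_3: (-22)(11) − (-22)(-8) = -418
A_3→A_4: (-22)(2) − (21)(11) = -275
A_4→A_5: (21)(-18) − (10)(2) = -398
A_5→A_1: (10)(-20) − (-20)(-18) = -560
Σ = -1931
Area = |Σ|/2 = 965.5.
Hole:
Apply the shoelace formula: 2A = Σ (x_i·y_{i+1} − x_{i+1}·y_i), indices taken mod 4.
Cross-terms: 16, 0, -19, 39  ⇒  Σ = 36
Area = |Σ|/2 = 18.
Net area = 965.5 − 18 = 947.5.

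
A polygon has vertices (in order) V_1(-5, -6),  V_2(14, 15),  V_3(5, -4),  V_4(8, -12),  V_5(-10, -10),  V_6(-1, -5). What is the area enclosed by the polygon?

164.5

Σ = (9) + (-131) + (-28) + (-200) + (40) + (-19) = -329
Area = |Σ|/2 = 164.5.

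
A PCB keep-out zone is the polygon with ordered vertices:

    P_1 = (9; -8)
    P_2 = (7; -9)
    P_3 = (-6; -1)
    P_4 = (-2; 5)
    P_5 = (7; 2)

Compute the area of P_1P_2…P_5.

Apply the surveyor's formula: 2A = Σ (x_i·y_{i+1} − x_{i+1}·y_i), indices taken mod 5.
Cross-terms: -25, -61, -32, -39, -74  ⇒  Σ = -231
Area = |Σ|/2 = 115.5.

115.5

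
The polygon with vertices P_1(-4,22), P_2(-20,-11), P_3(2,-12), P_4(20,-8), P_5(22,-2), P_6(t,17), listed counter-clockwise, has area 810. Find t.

Write out the shoelace sum; only the two edges meeting at P_6 involve t:
2·Area = [(22·17 − t·(-2)) + (t·22 − (-4)·17)] + 1106
       = 24·t + 1548 = 1620
⇒ t = 3.

3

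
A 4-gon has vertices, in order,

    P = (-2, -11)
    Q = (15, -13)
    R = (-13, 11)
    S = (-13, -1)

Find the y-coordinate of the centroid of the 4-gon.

Apply Gauss's area formula. First the cross-terms c_i = x_i·y_{i+1} − x_{i+1}·y_i:
  191, -4, 156, 141  ⇒  2A = 484, A = 242.
Then Σ (y_i + y_{i+1})·c_i = -4708, so ȳ = -4708 / (6·242) = -107/33.

-107/33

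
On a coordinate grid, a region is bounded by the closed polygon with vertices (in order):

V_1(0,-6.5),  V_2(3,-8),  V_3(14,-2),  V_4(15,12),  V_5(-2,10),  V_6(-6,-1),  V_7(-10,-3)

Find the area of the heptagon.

Cross-terms: 19.5, 106, 198, 174, 62, 8, 65  ⇒  Σ = 632.5
Area = |Σ|/2 = 316.25.

316.25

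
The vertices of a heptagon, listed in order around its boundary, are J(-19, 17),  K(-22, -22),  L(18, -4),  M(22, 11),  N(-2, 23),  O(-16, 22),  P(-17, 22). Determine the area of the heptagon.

Σ = (792) + (484) + (286) + (528) + (324) + (22) + (129) = 2565
Area = |Σ|/2 = 1282.5.

1282.5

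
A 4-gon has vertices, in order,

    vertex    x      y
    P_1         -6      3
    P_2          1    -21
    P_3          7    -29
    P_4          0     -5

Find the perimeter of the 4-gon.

70

|P_1P_2| = √((7)² + (-24)²) = √625 = 25
|P_2P_3| = √((6)² + (-8)²) = √100 = 10
|P_3P_4| = √((-7)² + (24)²) = √625 = 25
|P_4P_1| = √((-6)² + (8)²) = √100 = 10
Perimeter = 25 + 10 + 25 + 10 = 70.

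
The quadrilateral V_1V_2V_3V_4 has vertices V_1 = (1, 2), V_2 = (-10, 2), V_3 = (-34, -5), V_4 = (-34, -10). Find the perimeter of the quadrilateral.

|V_1V_2| = √((-11)² + (0)²) = √121 = 11
|V_2V_3| = √((-24)² + (-7)²) = √625 = 25
|V_3V_4| = √((0)² + (-5)²) = √25 = 5
|V_4V_1| = √((35)² + (12)²) = √1369 = 37
Perimeter = 11 + 25 + 5 + 37 = 78.

78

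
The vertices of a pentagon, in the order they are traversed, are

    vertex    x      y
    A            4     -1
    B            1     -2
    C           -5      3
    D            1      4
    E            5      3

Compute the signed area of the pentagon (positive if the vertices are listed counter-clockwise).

Σ = (-7) + (-7) + (-23) + (-17) + (-17) = -71
Signed area = Σ/2 = -35.5 (negative ⇒ clockwise traversal).

-35.5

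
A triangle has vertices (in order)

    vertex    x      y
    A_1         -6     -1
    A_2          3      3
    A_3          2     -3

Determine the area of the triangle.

Apply the shoelace (surveyor's) formula: 2A = Σ (x_i·y_{i+1} − x_{i+1}·y_i), indices taken mod 3.
Cross-terms: -15, -15, -20  ⇒  Σ = -50
Area = |Σ|/2 = 25.

25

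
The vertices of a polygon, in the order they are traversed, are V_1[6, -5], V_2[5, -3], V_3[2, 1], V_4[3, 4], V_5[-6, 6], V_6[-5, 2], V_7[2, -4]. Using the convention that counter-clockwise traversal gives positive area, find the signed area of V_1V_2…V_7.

Cross-terms: 7, 11, 5, 42, 18, 16, 14  ⇒  Σ = 113
Signed area = Σ/2 = 56.5 (positive ⇒ counter-clockwise traversal).

56.5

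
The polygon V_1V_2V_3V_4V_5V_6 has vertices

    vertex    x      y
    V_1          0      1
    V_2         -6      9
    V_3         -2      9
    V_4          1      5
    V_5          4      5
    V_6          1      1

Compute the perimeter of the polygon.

28

|V_1V_2| = √((-6)² + (8)²) = √100 = 10
|V_2V_3| = √((4)² + (0)²) = √16 = 4
|V_3V_4| = √((3)² + (-4)²) = √25 = 5
|V_4V_5| = √((3)² + (0)²) = √9 = 3
|V_5V_6| = √((-3)² + (-4)²) = √25 = 5
|V_6V_1| = √((-1)² + (0)²) = √1 = 1
Perimeter = 10 + 4 + 5 + 3 + 5 + 1 = 28.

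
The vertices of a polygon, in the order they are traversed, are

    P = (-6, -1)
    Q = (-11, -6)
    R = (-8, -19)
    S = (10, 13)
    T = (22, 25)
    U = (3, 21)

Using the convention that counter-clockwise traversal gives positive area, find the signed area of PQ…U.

373

Apply the shoelace formula: 2A = Σ (x_i·y_{i+1} − x_{i+1}·y_i), indices taken mod 6.
Σ = (25) + (161) + (86) + (-36) + (387) + (123) = 746
Signed area = Σ/2 = 373 (positive ⇒ counter-clockwise traversal).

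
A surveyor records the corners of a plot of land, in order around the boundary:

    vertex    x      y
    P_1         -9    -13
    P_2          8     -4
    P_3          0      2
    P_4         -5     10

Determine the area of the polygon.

160.5

Apply Gauss's area formula: 2A = Σ (x_i·y_{i+1} − x_{i+1}·y_i), indices taken mod 4.
P_1→P_2: (-9)(-4) − (8)(-13) = 140
P_2→P_3: (8)(2) − (0)(-4) = 16
P_3→P_4: (0)(10) − (-5)(2) = 10
P_4→P_1: (-5)(-13) − (-9)(10) = 155
Σ = 321
Area = |Σ|/2 = 160.5.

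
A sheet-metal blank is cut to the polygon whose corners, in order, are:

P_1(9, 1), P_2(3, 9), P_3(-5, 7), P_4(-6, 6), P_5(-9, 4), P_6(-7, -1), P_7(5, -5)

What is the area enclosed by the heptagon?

156.5

Apply the shoelace formula: 2A = Σ (x_i·y_{i+1} − x_{i+1}·y_i), indices taken mod 7.
P_1→P_2: (9)(9) − (3)(1) = 78
P_2→P_3: (3)(7) − (-5)(9) = 66
P_3→P_4: (-5)(6) − (-6)(7) = 12
P_4→P_5: (-6)(4) − (-9)(6) = 30
P_5→P_6: (-9)(-1) − (-7)(4) = 37
P_6→P_7: (-7)(-5) − (5)(-1) = 40
P_7→P_1: (5)(1) − (9)(-5) = 50
Σ = 313
Area = |Σ|/2 = 156.5.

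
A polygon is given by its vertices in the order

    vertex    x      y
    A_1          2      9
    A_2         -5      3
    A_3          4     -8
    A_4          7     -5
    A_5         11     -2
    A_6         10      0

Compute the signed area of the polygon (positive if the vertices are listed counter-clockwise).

Apply the shoelace (surveyor's) formula: 2A = Σ (x_i·y_{i+1} − x_{i+1}·y_i), indices taken mod 6.
A_1→A_2: (2)(3) − (-5)(9) = 51
A_2→A_3: (-5)(-8) − (4)(3) = 28
A_3→A_4: (4)(-5) − (7)(-8) = 36
A_4→A_5: (7)(-2) − (11)(-5) = 41
A_5→A_6: (11)(0) − (10)(-2) = 20
A_6→A_1: (10)(9) − (2)(0) = 90
Σ = 266
Signed area = Σ/2 = 133 (positive ⇒ counter-clockwise traversal).

133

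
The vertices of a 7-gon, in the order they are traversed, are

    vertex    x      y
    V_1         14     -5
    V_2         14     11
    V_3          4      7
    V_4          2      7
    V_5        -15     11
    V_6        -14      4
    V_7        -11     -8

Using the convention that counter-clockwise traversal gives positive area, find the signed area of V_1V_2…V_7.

418

Apply the shoelace formula: 2A = Σ (x_i·y_{i+1} − x_{i+1}·y_i), indices taken mod 7.
V_1→V_2: (14)(11) − (14)(-5) = 224
V_2→V_3: (14)(7) − (4)(11) = 54
V_3→V_4: (4)(7) − (2)(7) = 14
V_4→V_5: (2)(11) − (-15)(7) = 127
V_5→V_6: (-15)(4) − (-14)(11) = 94
V_6→V_7: (-14)(-8) − (-11)(4) = 156
V_7→V_1: (-11)(-5) − (14)(-8) = 167
Σ = 836
Signed area = Σ/2 = 418 (positive ⇒ counter-clockwise traversal).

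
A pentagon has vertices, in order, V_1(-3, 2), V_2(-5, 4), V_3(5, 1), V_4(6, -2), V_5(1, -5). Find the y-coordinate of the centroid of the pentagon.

-19/42

Apply the surveyor's formula. First the cross-terms c_i = x_i·y_{i+1} − x_{i+1}·y_i:
  -2, -25, -16, -28, -13  ⇒  2A = -84, A = -42.
Then Σ (y_i + y_{i+1})·c_i = 114, so ȳ = 114 / (6·(-42)) = -19/42.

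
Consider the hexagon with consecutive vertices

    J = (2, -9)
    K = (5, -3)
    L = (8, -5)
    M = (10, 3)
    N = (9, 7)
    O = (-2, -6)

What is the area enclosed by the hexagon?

72.5

Σ = (39) + (-1) + (74) + (43) + (-40) + (30) = 145
Area = |Σ|/2 = 72.5.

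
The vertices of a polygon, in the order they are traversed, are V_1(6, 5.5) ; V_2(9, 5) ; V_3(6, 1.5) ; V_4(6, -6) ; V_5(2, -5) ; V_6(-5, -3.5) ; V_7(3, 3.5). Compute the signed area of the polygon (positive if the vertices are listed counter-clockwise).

Σ = (-19.5) + (-16.5) + (-45) + (-18) + (-32) + (-7) + (-4.5) = -142.5
Signed area = Σ/2 = -71.25 (negative ⇒ clockwise traversal).

-71.25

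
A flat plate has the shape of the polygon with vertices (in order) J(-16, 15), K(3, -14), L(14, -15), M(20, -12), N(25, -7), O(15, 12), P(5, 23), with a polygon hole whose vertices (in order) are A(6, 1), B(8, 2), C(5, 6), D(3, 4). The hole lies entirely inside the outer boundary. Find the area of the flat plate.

Outer boundary:
Apply Gauss's area formula: 2A = Σ (x_i·y_{i+1} − x_{i+1}·y_i), indices taken mod 7.
Σ = (179) + (151) + (132) + (160) + (405) + (285) + (443) = 1755
Area = |Σ|/2 = 877.5.
Hole:
Apply Gauss's area formula: 2A = Σ (x_i·y_{i+1} − x_{i+1}·y_i), indices taken mod 4.
A→B: (6)(2) − (8)(1) = 4
B→C: (8)(6) − (5)(2) = 38
C→D: (5)(4) − (3)(6) = 2
D→A: (3)(1) − (6)(4) = -21
Σ = 23
Area = |Σ|/2 = 11.5.
Net area = 877.5 − 11.5 = 866.

866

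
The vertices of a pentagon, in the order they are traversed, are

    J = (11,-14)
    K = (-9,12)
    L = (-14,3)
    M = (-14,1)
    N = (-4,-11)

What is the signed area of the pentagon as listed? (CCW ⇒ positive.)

255

Σ = (6) + (141) + (28) + (158) + (177) = 510
Signed area = Σ/2 = 255 (positive ⇒ counter-clockwise traversal).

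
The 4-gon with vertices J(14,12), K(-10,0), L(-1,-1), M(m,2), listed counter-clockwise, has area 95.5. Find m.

The doubled signed area Σ (x_i y_{i+1} − x_{i+1} y_i) is linear in m.
With m=0 it equals 100; the coefficient of m is 13 (from the two edges through M).
So 13·m + 100 = 2·95.5 = 191 ⇒ m = 7.

7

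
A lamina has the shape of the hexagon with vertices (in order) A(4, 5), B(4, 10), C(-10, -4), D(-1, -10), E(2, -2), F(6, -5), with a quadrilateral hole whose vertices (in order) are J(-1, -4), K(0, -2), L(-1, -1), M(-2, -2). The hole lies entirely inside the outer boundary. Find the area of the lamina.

134

Outer boundary:
Cross-terms: 20, 84, 96, 22, 2, 50  ⇒  Σ = 274
Area = |Σ|/2 = 137.
Hole:
Apply the shoelace (surveyor's) formula: 2A = Σ (x_i·y_{i+1} − x_{i+1}·y_i), indices taken mod 4.
Σ = (2) + (-2) + (0) + (6) = 6
Area = |Σ|/2 = 3.
Net area = 137 − 3 = 134.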